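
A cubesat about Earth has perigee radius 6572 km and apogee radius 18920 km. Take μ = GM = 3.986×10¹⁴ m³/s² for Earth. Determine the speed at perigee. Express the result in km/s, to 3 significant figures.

Semi-major axis a = (r_p + r_a)/2 = 12746 km = 1.275×10⁷ m.
Vis-viva: v² = μ(2/r − 1/a) = 3.986×10¹⁴ × (3.043×10⁻⁷ − 7.846×10⁻⁸) = 9.003×10⁷ m²/s².
v = 9488 m/s = 9.488 km/s.

v ≈ 9.49 km/s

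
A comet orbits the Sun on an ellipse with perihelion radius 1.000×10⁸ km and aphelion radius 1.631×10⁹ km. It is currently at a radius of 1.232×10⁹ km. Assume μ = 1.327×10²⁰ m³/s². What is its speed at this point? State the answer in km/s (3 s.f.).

v ≈ 7.88 km/s

Semi-major axis a = (r_p + r_a)/2 = 8.6550×10⁸ km = 8.655×10¹¹ m.
Vis-viva: v² = μ(2/r − 1/a) = 1.327×10²⁰ × (1.623×10⁻¹² − 1.155×10⁻¹²) = 6.210×10⁷ m²/s².
v = 7880 m/s = 7.880 km/s.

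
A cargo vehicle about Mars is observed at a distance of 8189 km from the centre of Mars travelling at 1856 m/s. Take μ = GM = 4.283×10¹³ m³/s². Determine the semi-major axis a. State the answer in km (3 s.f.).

r = 8.189×10⁶ m.
Vis-viva rearranged: 1/a = 2/r − v²/μ = 2.442×10⁻⁷ − 8.043×10⁻⁸ = 1.638×10⁻⁷ m⁻¹.
a = 6.105×10⁶ m = 6104.9 km.

a ≈ 6100 km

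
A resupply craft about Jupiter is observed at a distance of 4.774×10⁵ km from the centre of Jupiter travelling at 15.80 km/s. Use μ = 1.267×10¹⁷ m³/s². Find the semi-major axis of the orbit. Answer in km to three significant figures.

r = 4.774×10⁸ m.
Specific orbital energy ε = v²/2 − μ/r = (15800)²/2 − 1.267×10¹⁷/4.774×10⁸ = -1.406×10⁸ J/kg.
Since ε = −μ/(2a), a = −μ/(2ε) = 4.506×10⁸ m = 4.5065×10⁵ km.

a ≈ 4.51×10⁵ km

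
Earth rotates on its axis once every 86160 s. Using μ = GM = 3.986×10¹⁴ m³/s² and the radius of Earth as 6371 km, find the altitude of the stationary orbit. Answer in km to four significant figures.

h_sync ≈ 35790 km

A synchronous orbit has period T, so by Kepler's third law a = (μT²/4π²)^(1/3).
μT²/4π² = 3.986×10¹⁴ × (8.616×10⁴)² / 39.48 = 7.495×10²² m³.
a = 4.216×10⁷ m = 42163 km.
Altitude h = a − R = 42163 − 6371 = 35792 km.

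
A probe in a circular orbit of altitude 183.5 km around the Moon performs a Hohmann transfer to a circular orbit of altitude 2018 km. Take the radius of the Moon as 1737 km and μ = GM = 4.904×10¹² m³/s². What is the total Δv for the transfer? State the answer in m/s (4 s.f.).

r₁ = 1737 + 183.5 = 1920.5 km = 1.9205×10⁶ m.
r₂ = 1737 + 2018 = 3755.0 km = 3.7550×10⁶ m.
Transfer ellipse a_t = (r₁ + r₂)/2 = 2.838×10⁶ m.
At r₁: circular v_c1 = √(μ/r₁) = 1598 m/s; transfer-perilune v_p = √[μ(2/r₁ − 1/a_t)] = 1838 m/s.
Δv₁ = v_p − v_c1 = 240.2 m/s.
At r₂: circular v_c2 = √(μ/r₂) = 1143 m/s; transfer-apolune v_a = √[μ(2/r₂ − 1/a_t)] = 940.1 m/s.
Δv₂ = v_c2 − v_a = 202.7 m/s.
Total Δv = Δv₁ + Δv₂ = 442.9 m/s.

Δv_total ≈ 442.9 m/s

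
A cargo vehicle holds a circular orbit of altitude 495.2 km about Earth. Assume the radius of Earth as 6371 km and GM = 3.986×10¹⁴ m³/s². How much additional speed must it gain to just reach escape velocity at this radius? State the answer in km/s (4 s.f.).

r = 6371 + 495.2 = 6866.2 km = 6.8662×10⁶ m.
Circular speed v_c = √(μ/r) = 7619 m/s.
Escape speed v_esc = √(2μ/r) = √2 × v_c = 10780 m/s.
Δv = v_esc − v_c = 3156 m/s = 3.156 km/s.

Δv ≈ 3.156 km/s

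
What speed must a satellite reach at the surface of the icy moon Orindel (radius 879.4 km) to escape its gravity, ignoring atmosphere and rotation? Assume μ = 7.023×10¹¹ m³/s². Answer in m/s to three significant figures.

r = R = 8.794×10⁵ m.
Escape speed v_esc = √(2μ/r) = √(2 × 7.023×10¹¹ / 8.794×10⁵) = √(1.597×10⁶) = 1264 m/s.

v_esc ≈ 1260 m/s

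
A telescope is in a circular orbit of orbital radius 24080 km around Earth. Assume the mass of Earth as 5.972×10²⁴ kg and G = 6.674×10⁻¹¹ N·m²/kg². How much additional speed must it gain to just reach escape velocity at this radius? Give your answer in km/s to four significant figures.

μ = GM = 6.674×10⁻¹¹ × 5.972×10²⁴ = 3.986×10¹⁴ m³/s².
r = 24080 km = 2.408×10⁷ m.
Circular speed v_c = √(μ/r) = 4068 m/s.
Escape speed v_esc = √(2μ/r) = √2 × v_c = 5754 m/s.
Δv = v_esc − v_c = 1685 m/s = 1.685 km/s.

Δv ≈ 1.685 km/s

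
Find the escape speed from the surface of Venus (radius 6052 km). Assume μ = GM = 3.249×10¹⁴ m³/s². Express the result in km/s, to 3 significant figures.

v_esc ≈ 10.4 km/s

r = R = 6.052×10⁶ m.
Escape speed v_esc = √(2μ/r) = √(2 × 3.249×10¹⁴ / 6.052×10⁶) = √(1.074×10⁸) = 10360 m/s.
= 10.36 km/s.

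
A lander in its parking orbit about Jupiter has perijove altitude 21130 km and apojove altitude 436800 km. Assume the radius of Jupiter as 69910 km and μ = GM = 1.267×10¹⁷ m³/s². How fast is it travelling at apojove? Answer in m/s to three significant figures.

r_p = 69910 + 21130 = 91040 km = 9.1040×10⁷ m.
r_a = 69910 + 436800 = 506710 km = 5.0671×10⁸ m.
Semi-major axis a = (r_p + r_a)/2 = 2.9888×10⁵ km = 2.989×10⁸ m.
Vis-viva: v² = μ(2/r − 1/a) = 1.267×10¹⁷ × (3.947×10⁻⁹ − 3.346×10⁻⁹) = 7.617×10⁷ m²/s².
v = 8727 m/s.

v ≈ 8730 m/s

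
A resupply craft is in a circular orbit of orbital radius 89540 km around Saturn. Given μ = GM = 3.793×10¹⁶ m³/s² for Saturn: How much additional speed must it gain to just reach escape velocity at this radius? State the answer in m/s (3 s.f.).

Δv ≈ 8530 m/s

r = 89540 km = 8.954×10⁷ m.
Circular speed v_c = √(μ/r) = 20580 m/s.
Escape speed v_esc = √(2μ/r) = √2 × v_c = 29110 m/s.
Δv = v_esc − v_c = 8525 m/s.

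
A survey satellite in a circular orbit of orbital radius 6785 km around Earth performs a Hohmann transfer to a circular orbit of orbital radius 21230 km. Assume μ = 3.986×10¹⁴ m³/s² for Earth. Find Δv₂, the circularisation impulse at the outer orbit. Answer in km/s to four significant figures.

r₁ = 6785 km = 6.785×10⁶ m.
r₂ = 21230 km = 2.123×10⁷ m.
Transfer ellipse a_t = (r₁ + r₂)/2 = 1.401×10⁷ m.
At r₁: circular v_c1 = √(μ/r₁) = 7665 m/s; transfer-perigee v_p = √[μ(2/r₁ − 1/a_t)] = 9436 m/s.
At r₂: circular v_c2 = √(μ/r₂) = 4333 m/s; transfer-apogee v_a = √[μ(2/r₂ − 1/a_t)] = 3016 m/s.
Δv₂ = v_c2 − v_a = 1317 m/s.
= 1.317 km/s.

Δv ≈ 1.317 km/s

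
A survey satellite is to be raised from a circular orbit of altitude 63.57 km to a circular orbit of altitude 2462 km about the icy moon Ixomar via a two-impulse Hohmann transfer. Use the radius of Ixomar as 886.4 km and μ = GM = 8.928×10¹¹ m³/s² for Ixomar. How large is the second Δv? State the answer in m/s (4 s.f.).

Δv ≈ 173.1 m/s

r₁ = 886.4 + 63.57 = 949.97 km = 9.4997×10⁵ m.
r₂ = 886.4 + 2462 = 3348.4 km = 3.3484×10⁶ m.
Transfer ellipse a_t = (r₁ + r₂)/2 = 2.149×10⁶ m.
At r₁: circular v_c1 = √(μ/r₁) = 969.4 m/s; transfer-periapsis v_p = √[μ(2/r₁ − 1/a_t)] = 1210 m/s.
At r₂: circular v_c2 = √(μ/r₂) = 516.4 m/s; transfer-apoapsis v_a = √[μ(2/r₂ − 1/a_t)] = 343.3 m/s.
Δv₂ = v_c2 − v_a = 173.1 m/s.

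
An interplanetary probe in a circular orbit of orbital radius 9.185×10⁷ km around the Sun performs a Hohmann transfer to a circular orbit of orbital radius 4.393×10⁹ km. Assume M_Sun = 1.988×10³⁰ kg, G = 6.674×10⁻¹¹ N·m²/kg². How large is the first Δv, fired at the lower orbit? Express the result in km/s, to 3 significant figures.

Δv ≈ 15.2 km/s

μ = GM = 6.674×10⁻¹¹ × 1.988×10³⁰ = 1.327×10²⁰ m³/s².
r₁ = 9.185×10⁷ km = 9.185×10¹⁰ m.
r₂ = 4.393×10⁹ km = 4.393×10¹² m.
Transfer ellipse a_t = (r₁ + r₂)/2 = 2.242×10¹² m.
At r₁: circular v_c1 = √(μ/r₁) = 38010 m/s; transfer-perihelion v_p = √[μ(2/r₁ − 1/a_t)] = 53200 m/s.
Δv₁ = v_p − v_c1 = 15190 m/s.
= 15.19 km/s.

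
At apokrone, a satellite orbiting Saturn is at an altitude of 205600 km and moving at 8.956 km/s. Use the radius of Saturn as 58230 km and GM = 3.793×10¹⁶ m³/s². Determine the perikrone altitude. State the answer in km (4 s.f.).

perikrone altitude ≈ 43840 km

r_a = 58230 + 205600 = 2.6383×10⁵ km = 2.638×10⁸ m.
Specific energy ε = v²/2 − μ/r = -1.037×10⁸ J/kg, so a = −μ/(2ε) = 1.830×10⁸ m.
The apsides satisfy r_p + r_a = 2a, so the perikrone radius is 2a − r_a = 1.021×10⁸ m = 1.0207×10⁵ km.
Perikrone altitude = 1.0207×10⁵ − 58230 = 43841 km.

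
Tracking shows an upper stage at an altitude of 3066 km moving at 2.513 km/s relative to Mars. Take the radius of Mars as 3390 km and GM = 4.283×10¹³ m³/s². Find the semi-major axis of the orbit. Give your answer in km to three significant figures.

a ≈ 6160 km

r = 3390 + 3066 = 6456.0 km = 6.456×10⁶ m.
Vis-viva rearranged: 1/a = 2/r − v²/μ = 3.098×10⁻⁷ − 1.474×10⁻⁷ = 1.623×10⁻⁷ m⁻¹.
a = 6.160×10⁶ m = 6159.8 km.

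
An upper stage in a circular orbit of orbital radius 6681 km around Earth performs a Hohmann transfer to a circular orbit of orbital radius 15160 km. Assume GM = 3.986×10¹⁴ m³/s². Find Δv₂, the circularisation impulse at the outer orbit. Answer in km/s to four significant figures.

r₁ = 6681 km = 6.681×10⁶ m.
r₂ = 15160 km = 1.516×10⁷ m.
Transfer ellipse a_t = (r₁ + r₂)/2 = 1.092×10⁷ m.
At r₁: circular v_c1 = √(μ/r₁) = 7724 m/s; transfer-perigee v_p = √[μ(2/r₁ − 1/a_t)] = 9101 m/s.
At r₂: circular v_c2 = √(μ/r₂) = 5128 m/s; transfer-apogee v_a = √[μ(2/r₂ − 1/a_t)] = 4011 m/s.
Δv₂ = v_c2 − v_a = 1117 m/s.
= 1.117 km/s.

Δv ≈ 1.117 km/s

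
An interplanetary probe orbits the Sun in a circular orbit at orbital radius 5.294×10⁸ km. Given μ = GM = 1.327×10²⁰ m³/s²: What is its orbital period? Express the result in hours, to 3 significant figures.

T ≈ 58400 hours

r = 5.294×10⁸ km = 5.294×10¹¹ m.
Kepler's third law: T = 2π√(r³/μ) = 2π√((5.294×10¹¹)³ / 1.327×10²⁰).
r³/μ = 1.118×10¹⁵ s², so T = 2π × 3.344×10⁷ = 2.101×10⁸ s.
Converting: 2.101×10⁸ s ÷ 3600 = 58360 hours.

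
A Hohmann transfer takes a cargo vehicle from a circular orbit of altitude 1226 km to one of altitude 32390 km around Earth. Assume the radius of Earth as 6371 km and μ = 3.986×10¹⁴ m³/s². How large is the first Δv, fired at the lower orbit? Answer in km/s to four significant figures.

r₁ = 6371 + 1226 = 7597.0 km = 7.5970×10⁶ m.
r₂ = 6371 + 32390 = 38761 km = 3.8761×10⁷ m.
Transfer ellipse a_t = (r₁ + r₂)/2 = 2.318×10⁷ m.
At r₁: circular v_c1 = √(μ/r₁) = 7243 m/s; transfer-perigee v_p = √[μ(2/r₁ − 1/a_t)] = 9367 m/s.
Δv₁ = v_p − v_c1 = 2123 m/s.
= 2.123 km/s.

Δv ≈ 2.123 km/s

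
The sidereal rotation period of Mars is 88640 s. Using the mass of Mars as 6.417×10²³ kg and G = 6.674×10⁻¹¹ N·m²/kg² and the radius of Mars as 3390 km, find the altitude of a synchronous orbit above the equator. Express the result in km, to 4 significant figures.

h_sync ≈ 17040 km

μ = GM = 6.674×10⁻¹¹ × 6.417×10²³ = 4.283×10¹³ m³/s².
A synchronous orbit has period T, so by Kepler's third law a = (μT²/4π²)^(1/3).
μT²/4π² = 4.283×10¹³ × (8.864×10⁴)² / 39.48 = 8.524×10²¹ m³.
a = 2.043×10⁷ m = 20427 km.
Altitude h = a − R = 20427 − 3390 = 17037 km.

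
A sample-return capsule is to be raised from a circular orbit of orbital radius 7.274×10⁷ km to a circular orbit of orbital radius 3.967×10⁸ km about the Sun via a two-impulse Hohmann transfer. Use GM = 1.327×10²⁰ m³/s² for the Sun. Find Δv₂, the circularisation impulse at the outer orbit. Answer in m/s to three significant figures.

r₁ = 7.274×10⁷ km = 7.274×10¹⁰ m.
r₂ = 3.967×10⁸ km = 3.967×10¹¹ m.
Transfer ellipse a_t = (r₁ + r₂)/2 = 2.347×10¹¹ m.
At r₁: circular v_c1 = √(μ/r₁) = 42710 m/s; transfer-perihelion v_p = √[μ(2/r₁ − 1/a_t)] = 55530 m/s.
At r₂: circular v_c2 = √(μ/r₂) = 18290 m/s; transfer-aphelion v_a = √[μ(2/r₂ − 1/a_t)] = 10180 m/s.
Δv₂ = v_c2 − v_a = 8108 m/s.

Δv ≈ 8110 m/s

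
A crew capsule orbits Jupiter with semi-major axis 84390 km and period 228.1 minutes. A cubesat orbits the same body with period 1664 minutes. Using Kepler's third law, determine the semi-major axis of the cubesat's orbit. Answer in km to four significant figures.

Kepler's third law: a³ ∝ T², so a₂ = a₁ (T₂/T₁)^(2/3).
T₂/T₁ = 7.295, (T₂/T₁)^(2/3) = 3.761.
a₂ = 84390 × 3.761 = 3.174×10⁵ km.

a₂ ≈ 3.174×10⁵ km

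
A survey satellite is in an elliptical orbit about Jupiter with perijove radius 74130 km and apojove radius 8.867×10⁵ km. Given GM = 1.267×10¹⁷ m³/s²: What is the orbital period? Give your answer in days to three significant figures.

Semi-major axis a = (r_p + r_a)/2 = (74130 + 8.8670×10⁵)/2 = 4.8042×10⁵ km = 4.804×10⁸ m.
By Kepler's third law T = 2π√(a³/μ) = 2π × 2.958×10⁴ = 1.859×10⁵ s.
= 2.151 days.

T ≈ 2.15 days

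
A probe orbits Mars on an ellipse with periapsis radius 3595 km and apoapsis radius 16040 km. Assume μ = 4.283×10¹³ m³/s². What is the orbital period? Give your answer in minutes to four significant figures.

Semi-major axis a = (r_p + r_a)/2 = (3595.0 + 16040)/2 = 9817.5 km = 9.818×10⁶ m.
By Kepler's third law T = 2π√(a³/μ) = 2π × 4.700×10³ = 2.953×10⁴ s.
= 492.2 minutes.

T ≈ 492.2 minutes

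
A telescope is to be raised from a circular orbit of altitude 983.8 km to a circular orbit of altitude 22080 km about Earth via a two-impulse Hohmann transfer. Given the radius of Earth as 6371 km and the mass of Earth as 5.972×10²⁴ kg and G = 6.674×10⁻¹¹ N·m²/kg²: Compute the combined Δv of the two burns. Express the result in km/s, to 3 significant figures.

μ = GM = 6.674×10⁻¹¹ × 5.972×10²⁴ = 3.986×10¹⁴ m³/s².
r₁ = 6371 + 983.8 = 7354.8 km = 7.3548×10⁶ m.
r₂ = 6371 + 22080 = 28451 km = 2.8451×10⁷ m.
Transfer ellipse a_t = (r₁ + r₂)/2 = 1.790×10⁷ m.
At r₁: circular v_c1 = √(μ/r₁) = 7362 m/s; transfer-perigee v_p = √[μ(2/r₁ − 1/a_t)] = 9280 m/s.
Δv₁ = v_p − v_c1 = 1919 m/s.
At r₂: circular v_c2 = √(μ/r₂) = 3743 m/s; transfer-apogee v_a = √[μ(2/r₂ − 1/a_t)] = 2399 m/s.
Δv₂ = v_c2 − v_a = 1344 m/s.
Total Δv = Δv₁ + Δv₂ = 3262 m/s = 3.262 km/s.

Δv_total ≈ 3.26 km/s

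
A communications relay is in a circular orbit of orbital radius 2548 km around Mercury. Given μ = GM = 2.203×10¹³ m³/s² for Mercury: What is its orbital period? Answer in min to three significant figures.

T ≈ 90.7 min

r = 2548 km = 2.548×10⁶ m.
Kepler's third law: T = 2π√(r³/μ) = 2π√((2.548×10⁶)³ / 2.203×10¹³).
r³/μ = 7.509×10⁵ s², so T = 2π × 8.665×10² = 5.445×10³ s.
Converting: 5.445×10³ s ÷ 60.00 = 90.74 min.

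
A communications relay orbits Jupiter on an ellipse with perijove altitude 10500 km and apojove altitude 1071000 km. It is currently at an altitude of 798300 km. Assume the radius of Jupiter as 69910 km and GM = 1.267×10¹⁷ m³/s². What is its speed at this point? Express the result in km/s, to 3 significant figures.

v ≈ 9.19 km/s

r_p = 69910 + 10500 = 80410 km = 8.0410×10⁷ m.
r_a = 69910 + 1071000 = 1140900 km = 1.1409×10⁹ m.
r = 69910 + 798300 = 8.6821×10⁵ km = 8.682×10⁸ m.
Semi-major axis a = (r_p + r_a)/2 = 6.1066×10⁵ km = 6.107×10⁸ m.
Vis-viva: v² = μ(2/r − 1/a) = 1.267×10¹⁷ × (2.304×10⁻⁹ − 1.638×10⁻⁹) = 8.438×10⁷ m²/s².
v = 9186 m/s = 9.186 km/s.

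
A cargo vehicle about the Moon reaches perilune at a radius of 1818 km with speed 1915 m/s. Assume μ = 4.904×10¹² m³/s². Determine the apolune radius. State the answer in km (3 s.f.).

apolune radius ≈ 3860 km

r_p = 1.818×10⁶ m.
Specific energy ε = v²/2 − μ/r = -8.639×10⁵ J/kg, so a = −μ/(2ε) = 2.838×10⁶ m.
The apsides satisfy r_p + r_a = 2a, so the apolune radius is 2a − r_p = 3.859×10⁶ m = 3858.9 km.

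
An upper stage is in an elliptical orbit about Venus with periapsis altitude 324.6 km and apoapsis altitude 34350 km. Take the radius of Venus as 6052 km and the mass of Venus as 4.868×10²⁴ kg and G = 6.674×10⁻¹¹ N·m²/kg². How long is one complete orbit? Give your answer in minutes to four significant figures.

μ = GM = 6.674×10⁻¹¹ × 4.868×10²⁴ = 3.249×10¹⁴ m³/s².
r_p = 6052 + 324.6 = 6376.6 km = 6.3766×10⁶ m.
r_a = 6052 + 34350 = 40402 km = 4.0402×10⁷ m.
Semi-major axis a = (r_p + r_a)/2 = (6376.6 + 40402)/2 = 23389 km = 2.339×10⁷ m.
By Kepler's third law T = 2π√(a³/μ) = 2π × 6.276×10³ = 3.943×10⁴ s.
= 657.2 minutes.

T ≈ 657.2 minutes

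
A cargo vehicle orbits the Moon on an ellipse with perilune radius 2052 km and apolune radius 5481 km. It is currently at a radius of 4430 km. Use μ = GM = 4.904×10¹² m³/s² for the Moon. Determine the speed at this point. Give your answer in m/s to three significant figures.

Semi-major axis a = (r_p + r_a)/2 = 3766.5 km = 3.766×10⁶ m.
Vis-viva: v² = μ(2/r − 1/a) = 4.904×10¹² × (4.515×10⁻⁷ − 2.655×10⁻⁷) = 9.120×10⁵ m²/s².
v = 955.0 m/s.

v ≈ 955 m/s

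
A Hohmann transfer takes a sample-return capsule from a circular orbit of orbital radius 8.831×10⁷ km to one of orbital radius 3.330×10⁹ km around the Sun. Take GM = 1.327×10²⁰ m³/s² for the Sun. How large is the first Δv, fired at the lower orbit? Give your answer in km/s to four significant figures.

Δv ≈ 15.34 km/s

r₁ = 8.831×10⁷ km = 8.831×10¹⁰ m.
r₂ = 3.330×10⁹ km = 3.330×10¹² m.
Transfer ellipse a_t = (r₁ + r₂)/2 = 1.709×10¹² m.
At r₁: circular v_c1 = √(μ/r₁) = 38760 m/s; transfer-perihelion v_p = √[μ(2/r₁ − 1/a_t)] = 54110 m/s.
Δv₁ = v_p − v_c1 = 15340 m/s.
= 15.34 km/s.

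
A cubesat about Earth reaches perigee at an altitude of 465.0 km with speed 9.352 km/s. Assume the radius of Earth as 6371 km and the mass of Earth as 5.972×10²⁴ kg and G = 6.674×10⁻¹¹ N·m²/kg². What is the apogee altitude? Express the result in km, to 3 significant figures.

μ = GM = 6.674×10⁻¹¹ × 5.972×10²⁴ = 3.986×10¹⁴ m³/s².
r_p = 6371 + 465.0 = 6836.0 km = 6.836×10⁶ m.
Specific energy ε = v²/2 − μ/r = -1.457×10⁷ J/kg, so a = −μ/(2ε) = 1.367×10⁷ m.
The apsides satisfy r_p + r_a = 2a, so the apogee radius is 2a − r_p = 2.051×10⁷ m = 20511 km.
Apogee altitude = 20511 − 6371 = 14140 km.

apogee altitude ≈ 14100 km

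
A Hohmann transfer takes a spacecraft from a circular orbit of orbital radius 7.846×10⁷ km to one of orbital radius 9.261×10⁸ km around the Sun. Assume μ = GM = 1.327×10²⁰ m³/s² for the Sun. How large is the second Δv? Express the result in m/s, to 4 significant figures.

Δv ≈ 7239 m/s

r₁ = 7.846×10⁷ km = 7.846×10¹⁰ m.
r₂ = 9.261×10⁸ km = 9.261×10¹¹ m.
Transfer ellipse a_t = (r₁ + r₂)/2 = 5.023×10¹¹ m.
At r₁: circular v_c1 = √(μ/r₁) = 41130 m/s; transfer-perihelion v_p = √[μ(2/r₁ − 1/a_t)] = 55840 m/s.
At r₂: circular v_c2 = √(μ/r₂) = 11970 m/s; transfer-aphelion v_a = √[μ(2/r₂ − 1/a_t)] = 4731 m/s.
Δv₂ = v_c2 − v_a = 7239 m/s.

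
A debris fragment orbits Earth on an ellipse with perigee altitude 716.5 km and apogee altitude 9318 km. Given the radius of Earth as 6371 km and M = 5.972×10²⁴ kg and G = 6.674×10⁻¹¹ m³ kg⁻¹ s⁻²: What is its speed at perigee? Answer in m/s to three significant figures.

μ = GM = 6.674×10⁻¹¹ × 5.972×10²⁴ = 3.986×10¹⁴ m³/s².
r_p = 6371 + 716.5 = 7087.5 km = 7.0875×10⁶ m.
r_a = 6371 + 9318 = 15689 km = 1.5689×10⁷ m.
Semi-major axis a = (r_p + r_a)/2 = 11388 km = 1.139×10⁷ m.
Vis-viva: v² = μ(2/r − 1/a) = 3.986×10¹⁴ × (2.822×10⁻⁷ − 8.781×10⁻⁸) = 7.747×10⁷ m²/s².
v = 8802 m/s.

v ≈ 8800 m/s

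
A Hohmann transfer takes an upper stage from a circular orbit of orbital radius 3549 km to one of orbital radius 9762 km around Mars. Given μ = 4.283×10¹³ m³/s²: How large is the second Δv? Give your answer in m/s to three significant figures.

r₁ = 3549 km = 3.549×10⁶ m.
r₂ = 9762 km = 9.762×10⁶ m.
Transfer ellipse a_t = (r₁ + r₂)/2 = 6.656×10⁶ m.
At r₁: circular v_c1 = √(μ/r₁) = 3474 m/s; transfer-periapsis v_p = √[μ(2/r₁ − 1/a_t)] = 4207 m/s.
At r₂: circular v_c2 = √(μ/r₂) = 2095 m/s; transfer-apoapsis v_a = √[μ(2/r₂ − 1/a_t)] = 1530 m/s.
Δv₂ = v_c2 − v_a = 565.1 m/s.

Δv ≈ 565 m/s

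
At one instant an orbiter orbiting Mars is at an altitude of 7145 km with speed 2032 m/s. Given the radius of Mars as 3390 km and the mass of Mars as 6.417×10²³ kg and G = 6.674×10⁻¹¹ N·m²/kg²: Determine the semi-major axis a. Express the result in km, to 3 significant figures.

a ≈ 10700 km

μ = GM = 6.674×10⁻¹¹ × 6.417×10²³ = 4.283×10¹³ m³/s².
r = 3390 + 7145 = 10535 km = 1.054×10⁷ m.
Vis-viva rearranged: 1/a = 2/r − v²/μ = 1.898×10⁻⁷ − 9.641×10⁻⁸ = 9.343×10⁻⁸ m⁻¹.
a = 1.070×10⁷ m = 10703 km.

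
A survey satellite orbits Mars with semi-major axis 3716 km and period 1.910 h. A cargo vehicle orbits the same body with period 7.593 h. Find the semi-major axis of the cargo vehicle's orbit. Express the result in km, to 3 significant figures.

Kepler's third law: a³ ∝ T², so a₂ = a₁ (T₂/T₁)^(2/3).
T₂/T₁ = 3.975, (T₂/T₁)^(2/3) = 2.509.
a₂ = 3716 × 2.509 = 9325 km.

a₂ ≈ 9330 km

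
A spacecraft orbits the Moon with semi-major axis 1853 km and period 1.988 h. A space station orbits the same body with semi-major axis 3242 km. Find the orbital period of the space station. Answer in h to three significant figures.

Kepler's third law: T² ∝ a³, so T₂ = T₁ (a₂/a₁)^(3/2).
a₂/a₁ = 1.750, (a₂/a₁)^(3/2) = 2.314.
T₂ = 1.988 × 2.314 = 4.601 h.

T₂ ≈ 4.60 h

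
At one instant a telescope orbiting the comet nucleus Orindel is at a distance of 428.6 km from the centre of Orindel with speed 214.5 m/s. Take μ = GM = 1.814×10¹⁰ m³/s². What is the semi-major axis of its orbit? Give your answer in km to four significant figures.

r = 4.286×10⁵ m.
Vis-viva rearranged: 1/a = 2/r − v²/μ = 4.666×10⁻⁶ − 2.536×10⁻⁶ = 2.130×10⁻⁶ m⁻¹.
a = 4.695×10⁵ m = 469.49 km.

a ≈ 469.5 km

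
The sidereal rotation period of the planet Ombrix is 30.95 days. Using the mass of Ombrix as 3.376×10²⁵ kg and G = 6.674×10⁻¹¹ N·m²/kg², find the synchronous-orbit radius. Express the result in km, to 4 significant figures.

μ = GM = 6.674×10⁻¹¹ × 3.376×10²⁵ = 2.253×10¹⁵ m³/s².
T = 30.95 days = 2.674×10⁶ s.
A synchronous orbit has period T, so by Kepler's third law a = (μT²/4π²)^(1/3).
μT²/4π² = 2.253×10¹⁵ × (2.674×10⁶)² / 39.48 = 4.081×10²⁶ m³.
a = 7.418×10⁸ m = 7.4175×10⁵ km.

r_sync ≈ 7.418×10⁵ km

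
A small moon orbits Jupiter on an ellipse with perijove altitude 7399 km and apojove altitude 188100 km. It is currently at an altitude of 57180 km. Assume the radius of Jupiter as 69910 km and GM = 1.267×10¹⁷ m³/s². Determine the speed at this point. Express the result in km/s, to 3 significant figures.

v ≈ 35.2 km/s

r_p = 69910 + 7399 = 77309 km = 7.7309×10⁷ m.
r_a = 69910 + 188100 = 258010 km = 2.5801×10⁸ m.
r = 69910 + 57180 = 1.2709×10⁵ km = 1.271×10⁸ m.
Semi-major axis a = (r_p + r_a)/2 = 1.6766×10⁵ km = 1.677×10⁸ m.
Vis-viva: v² = μ(2/r − 1/a) = 1.267×10¹⁷ × (1.574×10⁻⁸ − 5.964×10⁻⁹) = 1.238×10⁹ m²/s².
v = 35190 m/s = 35.19 km/s.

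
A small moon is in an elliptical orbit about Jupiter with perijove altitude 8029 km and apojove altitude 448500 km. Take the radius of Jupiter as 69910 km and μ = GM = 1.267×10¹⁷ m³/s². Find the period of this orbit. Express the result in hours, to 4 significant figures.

r_p = 69910 + 8029 = 77939 km = 7.7939×10⁷ m.
r_a = 69910 + 448500 = 518410 km = 5.1841×10⁸ m.
Semi-major axis a = (r_p + r_a)/2 = (77939 + 5.1841×10⁵)/2 = 2.9817×10⁵ km = 2.982×10⁸ m.
By Kepler's third law T = 2π√(a³/μ) = 2π × 1.446×10⁴ = 9.089×10⁴ s.
= 25.25 hours.

T ≈ 25.25 hours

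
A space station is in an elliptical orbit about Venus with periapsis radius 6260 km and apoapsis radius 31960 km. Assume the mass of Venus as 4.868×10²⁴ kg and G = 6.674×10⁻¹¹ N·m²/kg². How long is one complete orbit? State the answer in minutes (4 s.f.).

T ≈ 485.3 minutes

μ = GM = 6.674×10⁻¹¹ × 4.868×10²⁴ = 3.249×10¹⁴ m³/s².
Semi-major axis a = (r_p + r_a)/2 = (6260.0 + 31960)/2 = 19110 km = 1.911×10⁷ m.
By Kepler's third law T = 2π√(a³/μ) = 2π × 4.635×10³ = 2.912×10⁴ s.
= 485.3 minutes.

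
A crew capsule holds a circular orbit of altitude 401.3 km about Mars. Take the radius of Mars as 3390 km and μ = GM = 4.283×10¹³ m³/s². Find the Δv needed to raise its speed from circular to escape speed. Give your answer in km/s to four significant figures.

r = 3390 + 401.3 = 3791.3 km = 3.7913×10⁶ m.
Circular speed v_c = √(μ/r) = 3361 m/s.
Escape speed v_esc = √(2μ/r) = √2 × v_c = 4753 m/s.
Δv = v_esc − v_c = 1392 m/s = 1.392 km/s.

Δv ≈ 1.392 km/s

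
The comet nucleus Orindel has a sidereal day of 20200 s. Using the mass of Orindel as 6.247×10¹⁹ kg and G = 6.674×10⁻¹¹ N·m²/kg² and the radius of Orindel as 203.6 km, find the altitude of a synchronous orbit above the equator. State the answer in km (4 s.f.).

μ = GM = 6.674×10⁻¹¹ × 6.247×10¹⁹ = 4.169×10⁹ m³/s².
A synchronous orbit has period T, so by Kepler's third law a = (μT²/4π²)^(1/3).
μT²/4π² = 4.169×10⁹ × (2.020×10⁴)² / 39.48 = 4.309×10¹⁶ m³.
a = 3.506×10⁵ m = 350.59 km.
Altitude h = a − R = 350.59 − 203.6 = 146.99 km.

h_sync ≈ 147.0 km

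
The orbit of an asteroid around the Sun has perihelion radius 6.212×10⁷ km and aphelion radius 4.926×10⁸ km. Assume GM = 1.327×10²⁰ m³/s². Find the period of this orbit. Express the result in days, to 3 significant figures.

T ≈ 922 days

Semi-major axis a = (r_p + r_a)/2 = (6.2120×10⁷ + 4.9260×10⁸)/2 = 2.7736×10⁸ km = 2.774×10¹¹ m.
By Kepler's third law T = 2π√(a³/μ) = 2π × 1.268×10⁷ = 7.967×10⁷ s.
= 922.1 days.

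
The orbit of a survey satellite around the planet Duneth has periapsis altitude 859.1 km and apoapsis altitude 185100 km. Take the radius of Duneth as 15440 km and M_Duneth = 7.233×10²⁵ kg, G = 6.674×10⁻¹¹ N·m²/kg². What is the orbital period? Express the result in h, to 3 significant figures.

T ≈ 28.4 h

μ = GM = 6.674×10⁻¹¹ × 7.233×10²⁵ = 4.827×10¹⁵ m³/s².
r_p = 15440 + 859.1 = 16299 km = 1.6299×10⁷ m.
r_a = 15440 + 185100 = 200540 km = 2.0054×10⁸ m.
Semi-major axis a = (r_p + r_a)/2 = (16299 + 2.0054×10⁵)/2 = 1.0842×10⁵ km = 1.084×10⁸ m.
By Kepler's third law T = 2π√(a³/μ) = 2π × 1.625×10⁴ = 1.021×10⁵ s.
= 28.36 h.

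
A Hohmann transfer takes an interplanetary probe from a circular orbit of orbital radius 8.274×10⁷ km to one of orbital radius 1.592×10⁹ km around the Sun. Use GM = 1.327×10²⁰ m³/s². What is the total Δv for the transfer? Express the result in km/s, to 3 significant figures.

r₁ = 8.274×10⁷ km = 8.274×10¹⁰ m.
r₂ = 1.592×10⁹ km = 1.592×10¹² m.
Transfer ellipse a_t = (r₁ + r₂)/2 = 8.374×10¹¹ m.
At r₁: circular v_c1 = √(μ/r₁) = 40050 m/s; transfer-perihelion v_p = √[μ(2/r₁ − 1/a_t)] = 55220 m/s.
Δv₁ = v_p − v_c1 = 15170 m/s.
At r₂: circular v_c2 = √(μ/r₂) = 9130 m/s; transfer-aphelion v_a = √[μ(2/r₂ − 1/a_t)] = 2870 m/s.
Δv₂ = v_c2 − v_a = 6260 m/s.
Total Δv = Δv₁ + Δv₂ = 21430 m/s = 21.43 km/s.

Δv_total ≈ 21.4 km/s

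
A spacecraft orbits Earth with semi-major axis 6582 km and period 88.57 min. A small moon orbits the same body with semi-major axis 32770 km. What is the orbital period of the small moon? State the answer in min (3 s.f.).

Kepler's third law: T² ∝ a³, so T₂ = T₁ (a₂/a₁)^(3/2).
a₂/a₁ = 4.979, (a₂/a₁)^(3/2) = 11.11.
T₂ = 88.57 × 11.11 = 983.9 min.

T₂ ≈ 984 min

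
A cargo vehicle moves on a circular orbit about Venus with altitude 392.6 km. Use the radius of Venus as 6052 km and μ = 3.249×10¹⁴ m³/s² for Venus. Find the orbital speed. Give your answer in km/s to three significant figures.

v ≈ 7.10 km/s

r = 6052 + 392.6 = 6444.6 km = 6.4446×10⁶ m.
For a circular orbit v = √(μ/r) = √(3.249×10¹⁴ / 6.445×10⁶) = √(5.041×10⁷) = 7100 m/s.
That is 7.100 km/s.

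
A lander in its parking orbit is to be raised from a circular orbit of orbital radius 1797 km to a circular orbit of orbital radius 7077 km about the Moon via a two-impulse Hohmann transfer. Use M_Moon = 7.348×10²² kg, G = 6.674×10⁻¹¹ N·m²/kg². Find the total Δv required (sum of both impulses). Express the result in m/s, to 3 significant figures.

μ = GM = 6.674×10⁻¹¹ × 7.348×10²² = 4.904×10¹² m³/s².
r₁ = 1797 km = 1.797×10⁶ m.
r₂ = 7077 km = 7.077×10⁶ m.
Transfer ellipse a_t = (r₁ + r₂)/2 = 4.437×10⁶ m.
At r₁: circular v_c1 = √(μ/r₁) = 1652 m/s; transfer-perilune v_p = √[μ(2/r₁ − 1/a_t)] = 2086 m/s.
Δv₁ = v_p − v_c1 = 434.4 m/s.
At r₂: circular v_c2 = √(μ/r₂) = 832.4 m/s; transfer-apolune v_a = √[μ(2/r₂ − 1/a_t)] = 529.8 m/s.
Δv₂ = v_c2 − v_a = 302.7 m/s.
Total Δv = Δv₁ + Δv₂ = 737.0 m/s.

Δv_total ≈ 737 m/s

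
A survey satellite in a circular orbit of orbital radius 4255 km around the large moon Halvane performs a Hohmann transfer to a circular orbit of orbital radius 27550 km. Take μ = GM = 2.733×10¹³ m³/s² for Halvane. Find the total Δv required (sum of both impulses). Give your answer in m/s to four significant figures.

Δv_total ≈ 1282 m/s

r₁ = 4255 km = 4.255×10⁶ m.
r₂ = 27550 km = 2.755×10⁷ m.
Transfer ellipse a_t = (r₁ + r₂)/2 = 1.590×10⁷ m.
At r₁: circular v_c1 = √(μ/r₁) = 2534 m/s; transfer-periapsis v_p = √[μ(2/r₁ − 1/a_t)] = 3336 m/s.
Δv₁ = v_p − v_c1 = 801.4 m/s.
At r₂: circular v_c2 = √(μ/r₂) = 996.0 m/s; transfer-apoapsis v_a = √[μ(2/r₂ − 1/a_t)] = 515.2 m/s.
Δv₂ = v_c2 − v_a = 480.8 m/s.
Total Δv = Δv₁ + Δv₂ = 1282 m/s.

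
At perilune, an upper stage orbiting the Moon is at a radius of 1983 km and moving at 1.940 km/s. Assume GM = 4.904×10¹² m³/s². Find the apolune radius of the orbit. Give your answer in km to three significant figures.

apolune radius ≈ 6310 km

r_p = 1.983×10⁶ m.
Specific energy ε = v²/2 − μ/r = -5.912×10⁵ J/kg, so a = −μ/(2ε) = 4.147×10⁶ m.
The apsides satisfy r_p + r_a = 2a, so the apolune radius is 2a − r_p = 6.312×10⁶ m = 6311.7 km.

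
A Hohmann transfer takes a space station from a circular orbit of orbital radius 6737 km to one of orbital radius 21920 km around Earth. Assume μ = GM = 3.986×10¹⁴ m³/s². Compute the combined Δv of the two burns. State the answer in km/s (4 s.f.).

Δv_total ≈ 3.162 km/s

r₁ = 6737 km = 6.737×10⁶ m.
r₂ = 21920 km = 2.192×10⁷ m.
Transfer ellipse a_t = (r₁ + r₂)/2 = 1.433×10⁷ m.
At r₁: circular v_c1 = √(μ/r₁) = 7692 m/s; transfer-perigee v_p = √[μ(2/r₁ − 1/a_t)] = 9514 m/s.
Δv₁ = v_p − v_c1 = 1822 m/s.
At r₂: circular v_c2 = √(μ/r₂) = 4264 m/s; transfer-apogee v_a = √[μ(2/r₂ − 1/a_t)] = 2924 m/s.
Δv₂ = v_c2 − v_a = 1340 m/s.
Total Δv = Δv₁ + Δv₂ = 3162 m/s = 3.162 km/s.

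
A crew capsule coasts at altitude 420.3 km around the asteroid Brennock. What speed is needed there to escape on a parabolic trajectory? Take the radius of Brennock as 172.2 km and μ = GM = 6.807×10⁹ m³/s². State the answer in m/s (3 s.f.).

r = 172.2 + 420.3 = 592.50 km = 5.9250×10⁵ m.
Escape speed v_esc = √(2μ/r) = √(2 × 6.807×10⁹ / 5.925×10⁵) = √(2.298×10⁴) = 151.6 m/s.

v_esc ≈ 152 m/s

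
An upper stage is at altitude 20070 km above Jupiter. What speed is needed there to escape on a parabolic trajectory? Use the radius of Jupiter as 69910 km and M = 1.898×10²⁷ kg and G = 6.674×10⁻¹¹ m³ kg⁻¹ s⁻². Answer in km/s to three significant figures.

μ = GM = 6.674×10⁻¹¹ × 1.898×10²⁷ = 1.267×10¹⁷ m³/s².
r = 69910 + 20070 = 89980 km = 8.9980×10⁷ m.
Escape speed v_esc = √(2μ/r) = √(2 × 1.267×10¹⁷ / 8.998×10⁷) = √(2.816×10⁹) = 53060 m/s.
= 53.06 km/s.

v_esc ≈ 53.1 km/s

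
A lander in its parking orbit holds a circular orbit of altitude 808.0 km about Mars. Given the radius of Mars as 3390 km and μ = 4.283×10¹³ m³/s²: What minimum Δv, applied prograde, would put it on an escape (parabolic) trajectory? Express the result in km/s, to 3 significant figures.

Δv ≈ 1.32 km/s

r = 3390 + 808.0 = 4198.0 km = 4.1980×10⁶ m.
Circular speed v_c = √(μ/r) = 3194 m/s.
Escape speed v_esc = √(2μ/r) = √2 × v_c = 4517 m/s.
Δv = v_esc − v_c = 1323 m/s = 1.323 km/s.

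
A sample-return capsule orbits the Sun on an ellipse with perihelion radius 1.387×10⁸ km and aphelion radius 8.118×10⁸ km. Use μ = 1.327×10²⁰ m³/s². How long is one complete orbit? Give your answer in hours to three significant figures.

Semi-major axis a = (r_p + r_a)/2 = (1.3870×10⁸ + 8.1180×10⁸)/2 = 4.7525×10⁸ km = 4.752×10¹¹ m.
By Kepler's third law T = 2π√(a³/μ) = 2π × 2.844×10⁷ = 1.787×10⁸ s.
= 49640 hours.

T ≈ 49600 hours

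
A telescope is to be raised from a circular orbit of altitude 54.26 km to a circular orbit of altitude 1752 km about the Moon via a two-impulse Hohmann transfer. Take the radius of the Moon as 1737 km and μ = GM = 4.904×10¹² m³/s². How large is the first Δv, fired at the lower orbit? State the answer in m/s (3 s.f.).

Δv ≈ 247 m/s

r₁ = 1737 + 54.26 = 1791.3 km = 1.7913×10⁶ m.
r₂ = 1737 + 1752 = 3489.0 km = 3.4890×10⁶ m.
Transfer ellipse a_t = (r₁ + r₂)/2 = 2.640×10⁶ m.
At r₁: circular v_c1 = √(μ/r₁) = 1655 m/s; transfer-perilune v_p = √[μ(2/r₁ − 1/a_t)] = 1902 m/s.
Δv₁ = v_p − v_c1 = 247.5 m/s.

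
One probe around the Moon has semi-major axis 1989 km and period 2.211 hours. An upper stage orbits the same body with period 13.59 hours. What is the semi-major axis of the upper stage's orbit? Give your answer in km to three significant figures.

Kepler's third law: a³ ∝ T², so a₂ = a₁ (T₂/T₁)^(2/3).
T₂/T₁ = 6.147, (T₂/T₁)^(2/3) = 3.355.
a₂ = 1989 × 3.355 = 6674 km.

a₂ ≈ 6670 km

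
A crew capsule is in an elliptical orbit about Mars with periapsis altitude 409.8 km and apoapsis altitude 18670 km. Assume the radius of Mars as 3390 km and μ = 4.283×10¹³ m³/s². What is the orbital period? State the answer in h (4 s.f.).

r_p = 3390 + 409.8 = 3799.8 km = 3.7998×10⁶ m.
r_a = 3390 + 18670 = 22060 km = 2.2060×10⁷ m.
Semi-major axis a = (r_p + r_a)/2 = (3799.8 + 22060)/2 = 12930 km = 1.293×10⁷ m.
By Kepler's third law T = 2π√(a³/μ) = 2π × 7.104×10³ = 4.464×10⁴ s.
= 12.40 h.

T ≈ 12.40 h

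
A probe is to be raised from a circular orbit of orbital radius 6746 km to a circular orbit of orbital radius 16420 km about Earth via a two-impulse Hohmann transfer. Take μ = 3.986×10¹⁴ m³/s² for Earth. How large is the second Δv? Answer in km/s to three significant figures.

r₁ = 6746 km = 6.746×10⁶ m.
r₂ = 16420 km = 1.642×10⁷ m.
Transfer ellipse a_t = (r₁ + r₂)/2 = 1.158×10⁷ m.
At r₁: circular v_c1 = √(μ/r₁) = 7687 m/s; transfer-perigee v_p = √[μ(2/r₁ − 1/a_t)] = 9152 m/s.
At r₂: circular v_c2 = √(μ/r₂) = 4927 m/s; transfer-apogee v_a = √[μ(2/r₂ − 1/a_t)] = 3760 m/s.
Δv₂ = v_c2 − v_a = 1167 m/s.
= 1.167 km/s.

Δv ≈ 1.17 km/s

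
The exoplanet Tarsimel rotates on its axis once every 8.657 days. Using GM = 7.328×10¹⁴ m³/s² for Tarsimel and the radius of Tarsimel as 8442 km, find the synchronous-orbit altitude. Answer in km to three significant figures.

h_sync ≈ 2.10×10⁵ km

T = 8.657 days = 7.480×10⁵ s.
A synchronous orbit has period T, so by Kepler's third law a = (μT²/4π²)^(1/3).
μT²/4π² = 7.328×10¹⁴ × (7.480×10⁵)² / 39.48 = 1.038×10²⁵ m³.
a = 2.182×10⁸ m = 2.1817×10⁵ km.
Altitude h = a − R = 2.1817×10⁵ − 8442 = 2.0973×10⁵ km.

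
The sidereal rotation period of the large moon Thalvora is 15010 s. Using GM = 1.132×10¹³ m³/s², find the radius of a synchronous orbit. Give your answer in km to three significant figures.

r_sync ≈ 4010 km

A synchronous orbit has period T, so by Kepler's third law a = (μT²/4π²)^(1/3).
μT²/4π² = 1.132×10¹³ × (1.501×10⁴)² / 39.48 = 6.460×10¹⁹ m³.
a = 4.013×10⁶ m = 4012.5 km.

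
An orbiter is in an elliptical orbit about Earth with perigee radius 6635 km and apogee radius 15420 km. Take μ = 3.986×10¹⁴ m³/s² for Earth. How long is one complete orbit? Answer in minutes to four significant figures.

T ≈ 192.1 minutes

Semi-major axis a = (r_p + r_a)/2 = (6635.0 + 15420)/2 = 11028 km = 1.103×10⁷ m.
By Kepler's third law T = 2π√(a³/μ) = 2π × 1.834×10³ = 1.152×10⁴ s.
= 192.1 minutes.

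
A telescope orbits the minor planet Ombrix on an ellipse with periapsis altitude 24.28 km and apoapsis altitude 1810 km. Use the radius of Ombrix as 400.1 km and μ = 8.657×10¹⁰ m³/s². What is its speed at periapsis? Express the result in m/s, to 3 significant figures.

r_p = 400.1 + 24.28 = 424.38 km = 4.2438×10⁵ m.
r_a = 400.1 + 1810 = 2210.1 km = 2.2101×10⁶ m.
Semi-major axis a = (r_p + r_a)/2 = 1317.2 km = 1.317×10⁶ m.
Vis-viva: v² = μ(2/r − 1/a) = 8.657×10¹⁰ × (4.713×10⁻⁶ − 7.592×10⁻⁷) = 3.423×10⁵ m²/s².
v = 585.0 m/s.

v ≈ 585 m/s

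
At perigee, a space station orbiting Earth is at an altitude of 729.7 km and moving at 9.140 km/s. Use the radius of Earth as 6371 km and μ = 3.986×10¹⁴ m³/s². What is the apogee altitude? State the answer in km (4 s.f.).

apogee altitude ≈ 14280 km

r_p = 6371 + 729.7 = 7100.7 km = 7.101×10⁶ m.
Specific energy ε = v²/2 − μ/r = -1.437×10⁷ J/kg, so a = −μ/(2ε) = 1.387×10⁷ m.
The apsides satisfy r_p + r_a = 2a, so the apogee radius is 2a − r_p = 2.065×10⁷ m = 20646 km.
Apogee altitude = 20646 − 6371 = 14275 km.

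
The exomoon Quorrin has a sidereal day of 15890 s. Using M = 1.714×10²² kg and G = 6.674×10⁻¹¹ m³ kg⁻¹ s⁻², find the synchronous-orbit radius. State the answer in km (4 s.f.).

μ = GM = 6.674×10⁻¹¹ × 1.714×10²² = 1.144×10¹² m³/s².
A synchronous orbit has period T, so by Kepler's third law a = (μT²/4π²)^(1/3).
μT²/4π² = 1.144×10¹² × (1.589×10⁴)² / 39.48 = 7.316×10¹⁸ m³.
a = 1.941×10⁶ m = 1941.3 km.

r_sync ≈ 1941 km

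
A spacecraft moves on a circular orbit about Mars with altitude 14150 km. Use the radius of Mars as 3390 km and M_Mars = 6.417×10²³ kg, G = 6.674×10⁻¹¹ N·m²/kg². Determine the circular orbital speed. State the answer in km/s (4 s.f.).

v ≈ 1.563 km/s

μ = GM = 6.674×10⁻¹¹ × 6.417×10²³ = 4.283×10¹³ m³/s².
r = 3390 + 14150 = 17540 km = 1.7540×10⁷ m.
For a circular orbit v = √(μ/r) = √(4.283×10¹³ / 1.754×10⁷) = √(2.442×10⁶) = 1563 m/s.
That is 1.563 km/s.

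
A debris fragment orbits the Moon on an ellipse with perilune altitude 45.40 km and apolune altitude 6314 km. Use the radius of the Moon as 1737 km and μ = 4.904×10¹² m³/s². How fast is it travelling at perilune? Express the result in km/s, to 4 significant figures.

v ≈ 2.123 km/s

r_p = 1737 + 45.40 = 1782.4 km = 1.7824×10⁶ m.
r_a = 1737 + 6314 = 8051.0 km = 8.0510×10⁶ m.
Semi-major axis a = (r_p + r_a)/2 = 4916.7 km = 4.917×10⁶ m.
Vis-viva: v² = μ(2/r − 1/a) = 4.904×10¹² × (1.122×10⁻⁶ − 2.034×10⁻⁷) = 4.505×10⁶ m²/s².
v = 2123 m/s = 2.123 km/s.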